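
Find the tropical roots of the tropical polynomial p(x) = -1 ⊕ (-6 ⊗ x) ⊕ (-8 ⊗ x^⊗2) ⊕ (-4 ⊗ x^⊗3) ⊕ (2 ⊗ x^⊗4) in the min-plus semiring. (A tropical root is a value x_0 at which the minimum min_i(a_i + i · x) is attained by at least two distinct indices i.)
Roots: {-6, -4, 2, 5}

Each tropical root is a break point of the lower envelope of the lines y = a_i + i · x (there are 5 lines, with slopes 0, 1, ..., 4). Only the lines that attain the minimum somewhere contribute to roots; other lines are dominated. Here the surviving (envelope) indices are i = 4, i = 3, i = 2, i = 1, i = 0.
Intersections between consecutive envelope lines give the roots: for adjacent envelope indices i < j the intersection is x = (a_i − a_j) / (j − i). Reading off the sorted break points: {-6, -4, 2, 5}.
Verification: at each break x_0, at least two indices attain the minimum of min_i(a_i + i · x_0).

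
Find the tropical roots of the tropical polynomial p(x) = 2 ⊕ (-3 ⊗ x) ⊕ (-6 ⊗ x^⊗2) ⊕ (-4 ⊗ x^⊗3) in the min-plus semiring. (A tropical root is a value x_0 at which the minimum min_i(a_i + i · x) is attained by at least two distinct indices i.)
Roots: {-2, 3, 5}

Each tropical root is a break point of the lower envelope of the lines y = a_i + i · x (there are 4 lines, with slopes 0, 1, ..., 3). Only the lines that attain the minimum somewhere contribute to roots; other lines are dominated. Here the surviving (envelope) indices are i = 3, i = 2, i = 1, i = 0.
Intersections between consecutive envelope lines give the roots: for adjacent envelope indices i < j the intersection is x = (a_i − a_j) / (j − i). Reading off the sorted break points: {-2, 3, 5}.
Verification: at each break x_0, at least two indices attain the minimum of min_i(a_i + i · x_0).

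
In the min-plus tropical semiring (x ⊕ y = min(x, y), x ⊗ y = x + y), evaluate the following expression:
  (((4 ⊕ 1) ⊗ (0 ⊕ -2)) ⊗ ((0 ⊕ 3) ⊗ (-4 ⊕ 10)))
(((4 ⊕ 1) ⊗ (0 ⊕ -2)) ⊗ ((0 ⊕ 3) ⊗ (-4 ⊕ 10))) = -5

Expand innermost to outermost. Recall ⊕ takes the minimum of its arguments and ⊗ takes their sum. Working out the expression (((4 ⊕ 1) ⊗ (0 ⊕ -2)) ⊗ ((0 ⊕ 3) ⊗ (-4 ⊕ 10))) gives -5.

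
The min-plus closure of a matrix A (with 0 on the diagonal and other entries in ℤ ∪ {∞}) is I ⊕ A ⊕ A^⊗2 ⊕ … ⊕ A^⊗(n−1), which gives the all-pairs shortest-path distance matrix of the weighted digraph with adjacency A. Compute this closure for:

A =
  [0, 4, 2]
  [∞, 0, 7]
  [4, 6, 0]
Closure =
  [0, 4, 2]
  [11, 0, 7]
  [4, 6, 0]

This is the Floyd-Warshall all-pairs shortest-path computation. For each intermediate vertex k = 0, 1, …, 2, update dist[i][j] ← min(dist[i][j], dist[i][k] + dist[k][j]). The final matrix gives, for each (i, j), the minimum total weight of any directed path from i to j (possibly empty when i = j).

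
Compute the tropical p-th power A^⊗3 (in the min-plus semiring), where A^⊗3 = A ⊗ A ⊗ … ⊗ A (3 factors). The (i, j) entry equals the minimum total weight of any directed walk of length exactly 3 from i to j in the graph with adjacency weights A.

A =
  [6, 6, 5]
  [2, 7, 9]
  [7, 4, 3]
A^⊗3 =
  [11, 12, 11]
  [10, 11, 10]
  [9, 10, 9]

Each entry (A^⊗3)_ij equals the minimum over all length-3 walks i = v_0 → v_1 → … → v_3 = j of Σ_t A[v_t][v_{t+1}]. For example, for (i, j) = (0, 2) we minimise over 9 possible intermediate vertex sequences; the minimum is 11, attained along the walk 0 → 2 → 2 → 2.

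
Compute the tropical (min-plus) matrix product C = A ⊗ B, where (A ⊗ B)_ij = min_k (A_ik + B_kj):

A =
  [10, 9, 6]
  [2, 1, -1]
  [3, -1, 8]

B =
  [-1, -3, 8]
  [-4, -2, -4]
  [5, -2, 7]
A ⊗ B =
  [5, 4, 5]
  [-3, -3, -3]
  [-5, -3, -5]

Apply the min-plus product entry-by-entry:
  C[0][0] = min over k of (A[0][0] + B[0][0] = 10 + -1 = 9, A[0][1] + B[1][0] = 9 + -4 = 5, A[0][2] + B[2][0] = 6 + 5 = 11) = 5 (attained at k = 1)
  C[0][1] = min over k of (A[0][0] + B[0][1] = 10 + -3 = 7, A[0][1] + B[1][1] = 9 + -2 = 7, A[0][2] + B[2][1] = 6 + -2 = 4) = 4 (attained at k = 2)
  C[0][2] = min over k of (A[0][0] + B[0][2] = 10 + 8 = 18, A[0][1] + B[1][2] = 9 + -4 = 5, A[0][2] + B[2][2] = 6 + 7 = 13) = 5 (attained at k = 1)
  C[1][0] = min over k of (A[1][0] + B[0][0] = 2 + -1 = 1, A[1][1] + B[1][0] = 1 + -4 = -3, A[1][2] + B[2][0] = -1 + 5 = 4) = -3 (attained at k = 1)
  C[1][1] = min over k of (A[1][0] + B[0][1] = 2 + -3 = -1, A[1][1] + B[1][1] = 1 + -2 = -1, A[1][2] + B[2][1] = -1 + -2 = -3) = -3 (attained at k = 2)
  C[1][2] = min over k of (A[1][0] + B[0][2] = 2 + 8 = 10, A[1][1] + B[1][2] = 1 + -4 = -3, A[1][2] + B[2][2] = -1 + 7 = 6) = -3 (attained at k = 1)
  C[2][0] = min over k of (A[2][0] + B[0][0] = 3 + -1 = 2, A[2][1] + B[1][0] = -1 + -4 = -5, A[2][2] + B[2][0] = 8 + 5 = 13) = -5 (attained at k = 1)
  C[2][1] = min over k of (A[2][0] + B[0][1] = 3 + -3 = 0, A[2][1] + B[1][1] = -1 + -2 = -3, A[2][2] + B[2][1] = 8 + -2 = 6) = -3 (attained at k = 1)
  C[2][2] = min over k of (A[2][0] + B[0][2] = 3 + 8 = 11, A[2][1] + B[1][2] = -1 + -4 = -5, A[2][2] + B[2][2] = 8 + 7 = 15) = -5 (attained at k = 1)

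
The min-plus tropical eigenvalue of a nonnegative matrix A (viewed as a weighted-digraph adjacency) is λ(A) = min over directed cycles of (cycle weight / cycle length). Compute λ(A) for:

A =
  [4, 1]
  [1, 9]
λ(A) = 1

Enumerate directed cycles and compute their means (weight / length). Sample:
  cycle 0 → 0: weight = 4, length = 1, mean = 4/1 ≈ 4.000
  cycle 1 → 1: weight = 9, length = 1, mean = 9/1 ≈ 9.000
  cycle 0 → 1 → 0: weight = 2, length = 2, mean = 2/2 ≈ 1.000
  cycle 1 → 0 → 1: weight = 2, length = 2, mean = 2/2 ≈ 1.000
Minimum mean = 1.000, attained e.g. along the cycle 0 → 1 → 0 with weight 2 and length 2. So λ(A) = 2/2 = 1.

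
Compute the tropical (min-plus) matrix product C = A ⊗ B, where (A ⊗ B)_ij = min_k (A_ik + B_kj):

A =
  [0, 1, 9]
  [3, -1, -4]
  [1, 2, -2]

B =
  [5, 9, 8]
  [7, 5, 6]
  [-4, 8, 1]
A ⊗ B =
  [5, 6, 7]
  [-8, 4, -3]
  [-6, 6, -1]

Apply the min-plus product entry-by-entry:
  C[0][0] = min over k of (A[0][0] + B[0][0] = 0 + 5 = 5, A[0][1] + B[1][0] = 1 + 7 = 8, A[0][2] + B[2][0] = 9 + -4 = 5) = 5 (attained at k = 0)
  C[0][1] = min over k of (A[0][0] + B[0][1] = 0 + 9 = 9, A[0][1] + B[1][1] = 1 + 5 = 6, A[0][2] + B[2][1] = 9 + 8 = 17) = 6 (attained at k = 1)
  C[0][2] = min over k of (A[0][0] + B[0][2] = 0 + 8 = 8, A[0][1] + B[1][2] = 1 + 6 = 7, A[0][2] + B[2][2] = 9 + 1 = 10) = 7 (attained at k = 1)
  C[1][0] = min over k of (A[1][0] + B[0][0] = 3 + 5 = 8, A[1][1] + B[1][0] = -1 + 7 = 6, A[1][2] + B[2][0] = -4 + -4 = -8) = -8 (attained at k = 2)
  C[1][1] = min over k of (A[1][0] + B[0][1] = 3 + 9 = 12, A[1][1] + B[1][1] = -1 + 5 = 4, A[1][2] + B[2][1] = -4 + 8 = 4) = 4 (attained at k = 1)
  C[1][2] = min over k of (A[1][0] + B[0][2] = 3 + 8 = 11, A[1][1] + B[1][2] = -1 + 6 = 5, A[1][2] + B[2][2] = -4 + 1 = -3) = -3 (attained at k = 2)
  C[2][0] = min over k of (A[2][0] + B[0][0] = 1 + 5 = 6, A[2][1] + B[1][0] = 2 + 7 = 9, A[2][2] + B[2][0] = -2 + -4 = -6) = -6 (attained at k = 2)
  C[2][1] = min over k of (A[2][0] + B[0][1] = 1 + 9 = 10, A[2][1] + B[1][1] = 2 + 5 = 7, A[2][2] + B[2][1] = -2 + 8 = 6) = 6 (attained at k = 2)
  C[2][2] = min over k of (A[2][0] + B[0][2] = 1 + 8 = 9, A[2][1] + B[1][2] = 2 + 6 = 8, A[2][2] + B[2][2] = -2 + 1 = -1) = -1 (attained at k = 2)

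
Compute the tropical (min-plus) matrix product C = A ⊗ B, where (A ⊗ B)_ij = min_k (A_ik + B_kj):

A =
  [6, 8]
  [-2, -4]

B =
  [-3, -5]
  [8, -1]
A ⊗ B =
  [3, 1]
  [-5, -7]

Apply the min-plus product entry-by-entry:
  C[0][0] = min over k of (A[0][0] + B[0][0] = 6 + -3 = 3, A[0][1] + B[1][0] = 8 + 8 = 16) = 3 (attained at k = 0)
  C[0][1] = min over k of (A[0][0] + B[0][1] = 6 + -5 = 1, A[0][1] + B[1][1] = 8 + -1 = 7) = 1 (attained at k = 0)
  C[1][0] = min over k of (A[1][0] + B[0][0] = -2 + -3 = -5, A[1][1] + B[1][0] = -4 + 8 = 4) = -5 (attained at k = 0)
  C[1][1] = min over k of (A[1][0] + B[0][1] = -2 + -5 = -7, A[1][1] + B[1][1] = -4 + -1 = -5) = -7 (attained at k = 0)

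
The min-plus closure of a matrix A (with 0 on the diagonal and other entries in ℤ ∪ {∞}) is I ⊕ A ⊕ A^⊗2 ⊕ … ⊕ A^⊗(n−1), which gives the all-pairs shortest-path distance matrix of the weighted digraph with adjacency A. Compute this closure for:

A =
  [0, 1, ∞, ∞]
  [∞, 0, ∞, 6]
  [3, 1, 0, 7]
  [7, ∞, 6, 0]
Closure =
  [0, 1, 13, 7]
  [13, 0, 12, 6]
  [3, 1, 0, 7]
  [7, 7, 6, 0]

This is the Floyd-Warshall all-pairs shortest-path computation. For each intermediate vertex k = 0, 1, …, 3, update dist[i][j] ← min(dist[i][j], dist[i][k] + dist[k][j]). The final matrix gives, for each (i, j), the minimum total weight of any directed path from i to j (possibly empty when i = j).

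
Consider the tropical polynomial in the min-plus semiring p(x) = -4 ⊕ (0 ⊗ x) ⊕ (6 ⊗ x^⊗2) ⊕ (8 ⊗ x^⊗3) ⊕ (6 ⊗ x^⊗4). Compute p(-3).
p(-3) = -6

A tropical monomial a ⊗ x^⊗i evaluates to a + i · x. Evaluating each term at x = -3:
  Term 0 contributes -4 + 0 · -3 = -4
  Term 1 contributes 0 + 1 · -3 = -3
  Term 2 contributes 6 + 2 · -3 = 0
  Term 3 contributes 8 + 3 · -3 = -1
  Term 4 contributes 6 + 4 · -3 = -6
p(-3) = ⊕ of these = min[-4, -3, 0, -1, -6] = -6.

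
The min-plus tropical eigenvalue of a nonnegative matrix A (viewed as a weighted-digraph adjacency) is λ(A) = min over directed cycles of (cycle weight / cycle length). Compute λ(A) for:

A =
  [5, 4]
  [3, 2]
λ(A) = 2

Enumerate directed cycles and compute their means (weight / length). Sample:
  cycle 0 → 0: weight = 5, length = 1, mean = 5/1 ≈ 5.000
  cycle 1 → 1: weight = 2, length = 1, mean = 2/1 ≈ 2.000
  cycle 0 → 1 → 0: weight = 7, length = 2, mean = 7/2 ≈ 3.500
  cycle 1 → 0 → 1: weight = 7, length = 2, mean = 7/2 ≈ 3.500
Minimum mean = 2.000, attained e.g. along the cycle 1 → 1 with weight 2 and length 1. So λ(A) = 2/1 = 2.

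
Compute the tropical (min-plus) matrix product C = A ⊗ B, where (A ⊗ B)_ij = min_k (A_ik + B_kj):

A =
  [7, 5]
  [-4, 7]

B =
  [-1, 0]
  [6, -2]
A ⊗ B =
  [6, 3]
  [-5, -4]

Apply the min-plus product entry-by-entry:
  C[0][0] = min over k of (A[0][0] + B[0][0] = 7 + -1 = 6, A[0][1] + B[1][0] = 5 + 6 = 11) = 6 (attained at k = 0)
  C[0][1] = min over k of (A[0][0] + B[0][1] = 7 + 0 = 7, A[0][1] + B[1][1] = 5 + -2 = 3) = 3 (attained at k = 1)
  C[1][0] = min over k of (A[1][0] + B[0][0] = -4 + -1 = -5, A[1][1] + B[1][0] = 7 + 6 = 13) = -5 (attained at k = 0)
  C[1][1] = min over k of (A[1][0] + B[0][1] = -4 + 0 = -4, A[1][1] + B[1][1] = 7 + -2 = 5) = -4 (attained at k = 0)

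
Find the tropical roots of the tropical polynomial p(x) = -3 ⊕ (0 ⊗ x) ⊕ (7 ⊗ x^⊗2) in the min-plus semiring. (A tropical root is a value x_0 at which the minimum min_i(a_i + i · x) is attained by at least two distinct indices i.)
Roots: {-7, -3}

Each tropical root is a break point of the lower envelope of the lines y = a_i + i · x (there are 3 lines, with slopes 0, 1, ..., 2). Only the lines that attain the minimum somewhere contribute to roots; other lines are dominated. Here the surviving (envelope) indices are i = 2, i = 1, i = 0.
Intersections between consecutive envelope lines give the roots: for adjacent envelope indices i < j the intersection is x = (a_i − a_j) / (j − i). Reading off the sorted break points: {-7, -3}.
Verification: at each break x_0, at least two indices attain the minimum of min_i(a_i + i · x_0).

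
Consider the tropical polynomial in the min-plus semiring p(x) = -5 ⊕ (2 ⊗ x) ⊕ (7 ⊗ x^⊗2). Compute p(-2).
p(-2) = -5

A tropical monomial a ⊗ x^⊗i evaluates to a + i · x. Evaluating each term at x = -2:
  Term 0 contributes -5 + 0 · -2 = -5
  Term 1 contributes 2 + 1 · -2 = 0
  Term 2 contributes 7 + 2 · -2 = 3
p(-2) = ⊕ of these = min[-5, 0, 3] = -5.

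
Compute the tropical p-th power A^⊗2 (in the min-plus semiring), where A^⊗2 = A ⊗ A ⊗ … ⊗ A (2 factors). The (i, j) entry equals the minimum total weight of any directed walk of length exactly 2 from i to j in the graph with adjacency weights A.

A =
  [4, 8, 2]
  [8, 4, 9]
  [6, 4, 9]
A^⊗2 =
  [8, 6, 6]
  [12, 8, 10]
  [10, 8, 8]

Each entry (A^⊗2)_ij equals the minimum over all length-2 walks i = v_0 → v_1 → … → v_2 = j of Σ_t A[v_t][v_{t+1}]. For example, for (i, j) = (0, 2) we minimise over 3 possible intermediate vertex sequences; the minimum is 6, attained along the walk 0 → 0 → 2.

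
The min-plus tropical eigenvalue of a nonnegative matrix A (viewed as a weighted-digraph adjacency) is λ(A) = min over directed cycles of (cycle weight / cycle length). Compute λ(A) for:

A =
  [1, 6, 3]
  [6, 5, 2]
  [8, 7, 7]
λ(A) = 1

Enumerate directed cycles and compute their means (weight / length). Sample:
  cycle 0 → 0: weight = 1, length = 1, mean = 1/1 ≈ 1.000
  cycle 1 → 1: weight = 5, length = 1, mean = 5/1 ≈ 5.000
  cycle 2 → 2: weight = 7, length = 1, mean = 7/1 ≈ 7.000
  cycle 0 → 1 → 0: weight = 12, length = 2, mean = 12/2 ≈ 6.000
  cycle 0 → 2 → 0: weight = 11, length = 2, mean = 11/2 ≈ 5.500
  cycle 1 → 0 → 1: weight = 12, length = 2, mean = 12/2 ≈ 6.000
Minimum mean = 1.000, attained e.g. along the cycle 0 → 0 with weight 1 and length 1. So λ(A) = 1/1 = 1.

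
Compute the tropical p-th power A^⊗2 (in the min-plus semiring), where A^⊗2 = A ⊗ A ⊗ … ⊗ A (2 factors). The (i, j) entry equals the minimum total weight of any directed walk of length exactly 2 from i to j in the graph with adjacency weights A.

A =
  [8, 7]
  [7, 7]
A^⊗2 =
  [14, 14]
  [14, 14]

Each entry (A^⊗2)_ij equals the minimum over all length-2 walks i = v_0 → v_1 → … → v_2 = j of Σ_t A[v_t][v_{t+1}]. For example, for (i, j) = (0, 1) we minimise over 2 possible intermediate vertex sequences; the minimum is 14, attained along the walk 0 → 1 → 1.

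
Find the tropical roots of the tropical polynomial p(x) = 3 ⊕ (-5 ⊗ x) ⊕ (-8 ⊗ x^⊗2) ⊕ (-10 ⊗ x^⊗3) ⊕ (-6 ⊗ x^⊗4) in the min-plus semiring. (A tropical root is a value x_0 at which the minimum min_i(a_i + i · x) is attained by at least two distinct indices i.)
Roots: {-4, 2, 3, 8}

Each tropical root is a break point of the lower envelope of the lines y = a_i + i · x (there are 5 lines, with slopes 0, 1, ..., 4). Only the lines that attain the minimum somewhere contribute to roots; other lines are dominated. Here the surviving (envelope) indices are i = 4, i = 3, i = 2, i = 1, i = 0.
Intersections between consecutive envelope lines give the roots: for adjacent envelope indices i < j the intersection is x = (a_i − a_j) / (j − i). Reading off the sorted break points: {-4, 2, 3, 8}.
Verification: at each break x_0, at least two indices attain the minimum of min_i(a_i + i · x_0).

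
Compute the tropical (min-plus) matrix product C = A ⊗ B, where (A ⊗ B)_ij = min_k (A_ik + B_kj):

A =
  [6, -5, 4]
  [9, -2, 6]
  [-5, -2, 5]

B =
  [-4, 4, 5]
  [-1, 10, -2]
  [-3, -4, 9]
A ⊗ B =
  [-6, 0, -7]
  [-3, 2, -4]
  [-9, -1, -4]

Apply the min-plus product entry-by-entry:
  C[0][0] = min over k of (A[0][0] + B[0][0] = 6 + -4 = 2, A[0][1] + B[1][0] = -5 + -1 = -6, A[0][2] + B[2][0] = 4 + -3 = 1) = -6 (attained at k = 1)
  C[0][1] = min over k of (A[0][0] + B[0][1] = 6 + 4 = 10, A[0][1] + B[1][1] = -5 + 10 = 5, A[0][2] + B[2][1] = 4 + -4 = 0) = 0 (attained at k = 2)
  C[0][2] = min over k of (A[0][0] + B[0][2] = 6 + 5 = 11, A[0][1] + B[1][2] = -5 + -2 = -7, A[0][2] + B[2][2] = 4 + 9 = 13) = -7 (attained at k = 1)
  C[1][0] = min over k of (A[1][0] + B[0][0] = 9 + -4 = 5, A[1][1] + B[1][0] = -2 + -1 = -3, A[1][2] + B[2][0] = 6 + -3 = 3) = -3 (attained at k = 1)
  C[1][1] = min over k of (A[1][0] + B[0][1] = 9 + 4 = 13, A[1][1] + B[1][1] = -2 + 10 = 8, A[1][2] + B[2][1] = 6 + -4 = 2) = 2 (attained at k = 2)
  C[1][2] = min over k of (A[1][0] + B[0][2] = 9 + 5 = 14, A[1][1] + B[1][2] = -2 + -2 = -4, A[1][2] + B[2][2] = 6 + 9 = 15) = -4 (attained at k = 1)
  C[2][0] = min over k of (A[2][0] + B[0][0] = -5 + -4 = -9, A[2][1] + B[1][0] = -2 + -1 = -3, A[2][2] + B[2][0] = 5 + -3 = 2) = -9 (attained at k = 0)
  C[2][1] = min over k of (A[2][0] + B[0][1] = -5 + 4 = -1, A[2][1] + B[1][1] = -2 + 10 = 8, A[2][2] + B[2][1] = 5 + -4 = 1) = -1 (attained at k = 0)
  C[2][2] = min over k of (A[2][0] + B[0][2] = -5 + 5 = 0, A[2][1] + B[1][2] = -2 + -2 = -4, A[2][2] + B[2][2] = 5 + 9 = 14) = -4 (attained at k = 1)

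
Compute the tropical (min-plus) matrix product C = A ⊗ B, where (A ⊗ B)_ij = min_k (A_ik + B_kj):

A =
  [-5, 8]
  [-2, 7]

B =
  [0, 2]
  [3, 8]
A ⊗ B =
  [-5, -3]
  [-2, 0]

Apply the min-plus product entry-by-entry:
  C[0][0] = min over k of (A[0][0] + B[0][0] = -5 + 0 = -5, A[0][1] + B[1][0] = 8 + 3 = 11) = -5 (attained at k = 0)
  C[0][1] = min over k of (A[0][0] + B[0][1] = -5 + 2 = -3, A[0][1] + B[1][1] = 8 + 8 = 16) = -3 (attained at k = 0)
  C[1][0] = min over k of (A[1][0] + B[0][0] = -2 + 0 = -2, A[1][1] + B[1][0] = 7 + 3 = 10) = -2 (attained at k = 0)
  C[1][1] = min over k of (A[1][0] + B[0][1] = -2 + 2 = 0, A[1][1] + B[1][1] = 7 + 8 = 15) = 0 (attained at k = 0)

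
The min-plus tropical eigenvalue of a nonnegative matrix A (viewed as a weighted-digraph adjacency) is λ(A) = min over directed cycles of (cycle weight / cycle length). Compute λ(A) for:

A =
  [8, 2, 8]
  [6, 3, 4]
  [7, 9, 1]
λ(A) = 1

Enumerate directed cycles and compute their means (weight / length). Sample:
  cycle 0 → 0: weight = 8, length = 1, mean = 8/1 ≈ 8.000
  cycle 1 → 1: weight = 3, length = 1, mean = 3/1 ≈ 3.000
  cycle 2 → 2: weight = 1, length = 1, mean = 1/1 ≈ 1.000
  cycle 0 → 1 → 0: weight = 8, length = 2, mean = 8/2 ≈ 4.000
  cycle 0 → 2 → 0: weight = 15, length = 2, mean = 15/2 ≈ 7.500
  cycle 1 → 0 → 1: weight = 8, length = 2, mean = 8/2 ≈ 4.000
Minimum mean = 1.000, attained e.g. along the cycle 2 → 2 with weight 1 and length 1. So λ(A) = 1/1 = 1.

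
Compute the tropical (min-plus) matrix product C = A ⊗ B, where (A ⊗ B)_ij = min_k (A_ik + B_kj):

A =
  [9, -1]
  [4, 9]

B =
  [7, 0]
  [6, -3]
A ⊗ B =
  [5, -4]
  [11, 4]

Apply the min-plus product entry-by-entry:
  C[0][0] = min over k of (A[0][0] + B[0][0] = 9 + 7 = 16, A[0][1] + B[1][0] = -1 + 6 = 5) = 5 (attained at k = 1)
  C[0][1] = min over k of (A[0][0] + B[0][1] = 9 + 0 = 9, A[0][1] + B[1][1] = -1 + -3 = -4) = -4 (attained at k = 1)
  C[1][0] = min over k of (A[1][0] + B[0][0] = 4 + 7 = 11, A[1][1] + B[1][0] = 9 + 6 = 15) = 11 (attained at k = 0)
  C[1][1] = min over k of (A[1][0] + B[0][1] = 4 + 0 = 4, A[1][1] + B[1][1] = 9 + -3 = 6) = 4 (attained at k = 0)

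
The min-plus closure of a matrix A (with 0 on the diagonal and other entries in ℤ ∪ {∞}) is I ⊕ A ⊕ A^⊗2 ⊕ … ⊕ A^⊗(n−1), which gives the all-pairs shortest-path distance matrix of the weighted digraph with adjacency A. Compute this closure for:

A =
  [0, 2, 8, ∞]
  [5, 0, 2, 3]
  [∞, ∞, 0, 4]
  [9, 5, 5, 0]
Closure =
  [0, 2, 4, 5]
  [5, 0, 2, 3]
  [13, 9, 0, 4]
  [9, 5, 5, 0]

This is the Floyd-Warshall all-pairs shortest-path computation. For each intermediate vertex k = 0, 1, …, 3, update dist[i][j] ← min(dist[i][j], dist[i][k] + dist[k][j]). The final matrix gives, for each (i, j), the minimum total weight of any directed path from i to j (possibly empty when i = j).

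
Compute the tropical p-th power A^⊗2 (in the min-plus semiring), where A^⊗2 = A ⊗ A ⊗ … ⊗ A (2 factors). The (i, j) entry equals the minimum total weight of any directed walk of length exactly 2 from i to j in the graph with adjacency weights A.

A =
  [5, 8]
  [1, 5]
A^⊗2 =
  [9, 13]
  [6, 9]

Each entry (A^⊗2)_ij equals the minimum over all length-2 walks i = v_0 → v_1 → … → v_2 = j of Σ_t A[v_t][v_{t+1}]. For example, for (i, j) = (0, 1) we minimise over 2 possible intermediate vertex sequences; the minimum is 13, attained along the walk 0 → 0 → 1.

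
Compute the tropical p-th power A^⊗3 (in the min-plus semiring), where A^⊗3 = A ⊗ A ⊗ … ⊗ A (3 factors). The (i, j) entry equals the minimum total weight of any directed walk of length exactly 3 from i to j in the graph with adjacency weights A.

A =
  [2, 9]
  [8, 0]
A^⊗3 =
  [6, 9]
  [8, 0]

Each entry (A^⊗3)_ij equals the minimum over all length-3 walks i = v_0 → v_1 → … → v_3 = j of Σ_t A[v_t][v_{t+1}]. For example, for (i, j) = (0, 1) we minimise over 4 possible intermediate vertex sequences; the minimum is 9, attained along the walk 0 → 1 → 1 → 1.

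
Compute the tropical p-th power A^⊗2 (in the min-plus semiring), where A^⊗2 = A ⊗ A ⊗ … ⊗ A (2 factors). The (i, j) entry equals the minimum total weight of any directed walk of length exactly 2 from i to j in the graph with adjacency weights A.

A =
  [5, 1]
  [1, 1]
A^⊗2 =
  [2, 2]
  [2, 2]

Each entry (A^⊗2)_ij equals the minimum over all length-2 walks i = v_0 → v_1 → … → v_2 = j of Σ_t A[v_t][v_{t+1}]. For example, for (i, j) = (0, 1) we minimise over 2 possible intermediate vertex sequences; the minimum is 2, attained along the walk 0 → 1 → 1.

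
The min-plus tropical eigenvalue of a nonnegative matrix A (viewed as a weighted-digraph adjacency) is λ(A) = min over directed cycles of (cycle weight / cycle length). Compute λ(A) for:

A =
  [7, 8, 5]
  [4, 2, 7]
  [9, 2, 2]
λ(A) = 2

Enumerate directed cycles and compute their means (weight / length). Sample:
  cycle 0 → 0: weight = 7, length = 1, mean = 7/1 ≈ 7.000
  cycle 1 → 1: weight = 2, length = 1, mean = 2/1 ≈ 2.000
  cycle 2 → 2: weight = 2, length = 1, mean = 2/1 ≈ 2.000
  cycle 0 → 1 → 0: weight = 12, length = 2, mean = 12/2 ≈ 6.000
  cycle 0 → 2 → 0: weight = 14, length = 2, mean = 14/2 ≈ 7.000
  cycle 1 → 0 → 1: weight = 12, length = 2, mean = 12/2 ≈ 6.000
Minimum mean = 2.000, attained e.g. along the cycle 1 → 1 with weight 2 and length 1. So λ(A) = 2/1 = 2.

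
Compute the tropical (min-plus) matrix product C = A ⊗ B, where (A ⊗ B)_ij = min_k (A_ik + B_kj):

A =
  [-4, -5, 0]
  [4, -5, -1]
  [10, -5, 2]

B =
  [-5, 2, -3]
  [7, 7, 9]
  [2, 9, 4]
A ⊗ B =
  [-9, -2, -7]
  [-1, 2, 1]
  [2, 2, 4]

Apply the min-plus product entry-by-entry:
  C[0][0] = min over k of (A[0][0] + B[0][0] = -4 + -5 = -9, A[0][1] + B[1][0] = -5 + 7 = 2, A[0][2] + B[2][0] = 0 + 2 = 2) = -9 (attained at k = 0)
  C[0][1] = min over k of (A[0][0] + B[0][1] = -4 + 2 = -2, A[0][1] + B[1][1] = -5 + 7 = 2, A[0][2] + B[2][1] = 0 + 9 = 9) = -2 (attained at k = 0)
  C[0][2] = min over k of (A[0][0] + B[0][2] = -4 + -3 = -7, A[0][1] + B[1][2] = -5 + 9 = 4, A[0][2] + B[2][2] = 0 + 4 = 4) = -7 (attained at k = 0)
  C[1][0] = min over k of (A[1][0] + B[0][0] = 4 + -5 = -1, A[1][1] + B[1][0] = -5 + 7 = 2, A[1][2] + B[2][0] = -1 + 2 = 1) = -1 (attained at k = 0)
  C[1][1] = min over k of (A[1][0] + B[0][1] = 4 + 2 = 6, A[1][1] + B[1][1] = -5 + 7 = 2, A[1][2] + B[2][1] = -1 + 9 = 8) = 2 (attained at k = 1)
  C[1][2] = min over k of (A[1][0] + B[0][2] = 4 + -3 = 1, A[1][1] + B[1][2] = -5 + 9 = 4, A[1][2] + B[2][2] = -1 + 4 = 3) = 1 (attained at k = 0)
  C[2][0] = min over k of (A[2][0] + B[0][0] = 10 + -5 = 5, A[2][1] + B[1][0] = -5 + 7 = 2, A[2][2] + B[2][0] = 2 + 2 = 4) = 2 (attained at k = 1)
  C[2][1] = min over k of (A[2][0] + B[0][1] = 10 + 2 = 12, A[2][1] + B[1][1] = -5 + 7 = 2, A[2][2] + B[2][1] = 2 + 9 = 11) = 2 (attained at k = 1)
  C[2][2] = min over k of (A[2][0] + B[0][2] = 10 + -3 = 7, A[2][1] + B[1][2] = -5 + 9 = 4, A[2][2] + B[2][2] = 2 + 4 = 6) = 4 (attained at k = 1)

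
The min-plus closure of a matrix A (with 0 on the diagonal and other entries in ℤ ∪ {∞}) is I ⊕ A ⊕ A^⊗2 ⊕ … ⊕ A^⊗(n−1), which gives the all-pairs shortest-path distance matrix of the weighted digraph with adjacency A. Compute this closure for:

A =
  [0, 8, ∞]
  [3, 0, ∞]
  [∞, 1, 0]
Closure =
  [0, 8, ∞]
  [3, 0, ∞]
  [4, 1, 0]

This is the Floyd-Warshall all-pairs shortest-path computation. For each intermediate vertex k = 0, 1, …, 2, update dist[i][j] ← min(dist[i][j], dist[i][k] + dist[k][j]). The final matrix gives, for each (i, j), the minimum total weight of any directed path from i to j (possibly empty when i = j).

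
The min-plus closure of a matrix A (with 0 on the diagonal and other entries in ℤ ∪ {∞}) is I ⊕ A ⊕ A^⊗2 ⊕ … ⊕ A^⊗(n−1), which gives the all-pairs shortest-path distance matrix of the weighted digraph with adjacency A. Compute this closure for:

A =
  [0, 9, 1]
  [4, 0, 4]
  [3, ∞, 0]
Closure =
  [0, 9, 1]
  [4, 0, 4]
  [3, 12, 0]

This is the Floyd-Warshall all-pairs shortest-path computation. For each intermediate vertex k = 0, 1, …, 2, update dist[i][j] ← min(dist[i][j], dist[i][k] + dist[k][j]). The final matrix gives, for each (i, j), the minimum total weight of any directed path from i to j (possibly empty when i = j).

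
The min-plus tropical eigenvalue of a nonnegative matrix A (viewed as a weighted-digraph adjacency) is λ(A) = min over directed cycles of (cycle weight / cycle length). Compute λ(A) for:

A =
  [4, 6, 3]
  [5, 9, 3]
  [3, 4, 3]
λ(A) = 3

Enumerate directed cycles and compute their means (weight / length). Sample:
  cycle 0 → 0: weight = 4, length = 1, mean = 4/1 ≈ 4.000
  cycle 1 → 1: weight = 9, length = 1, mean = 9/1 ≈ 9.000
  cycle 2 → 2: weight = 3, length = 1, mean = 3/1 ≈ 3.000
  cycle 0 → 1 → 0: weight = 11, length = 2, mean = 11/2 ≈ 5.500
  cycle 0 → 2 → 0: weight = 6, length = 2, mean = 6/2 ≈ 3.000
  cycle 1 → 0 → 1: weight = 11, length = 2, mean = 11/2 ≈ 5.500
Minimum mean = 3.000, attained e.g. along the cycle 2 → 2 with weight 3 and length 1. So λ(A) = 3/1 = 3.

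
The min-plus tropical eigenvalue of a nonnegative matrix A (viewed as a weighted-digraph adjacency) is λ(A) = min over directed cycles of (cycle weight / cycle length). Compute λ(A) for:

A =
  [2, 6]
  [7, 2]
λ(A) = 2

Enumerate directed cycles and compute their means (weight / length). Sample:
  cycle 0 → 0: weight = 2, length = 1, mean = 2/1 ≈ 2.000
  cycle 1 → 1: weight = 2, length = 1, mean = 2/1 ≈ 2.000
  cycle 0 → 1 → 0: weight = 13, length = 2, mean = 13/2 ≈ 6.500
  cycle 1 → 0 → 1: weight = 13, length = 2, mean = 13/2 ≈ 6.500
Minimum mean = 2.000, attained e.g. along the cycle 0 → 0 with weight 2 and length 1. So λ(A) = 2/1 = 2.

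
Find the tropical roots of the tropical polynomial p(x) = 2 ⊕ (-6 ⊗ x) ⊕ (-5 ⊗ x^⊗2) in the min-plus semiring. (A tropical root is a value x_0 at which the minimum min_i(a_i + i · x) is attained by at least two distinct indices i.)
Roots: {-1, 8}

Each tropical root is a break point of the lower envelope of the lines y = a_i + i · x (there are 3 lines, with slopes 0, 1, ..., 2). Only the lines that attain the minimum somewhere contribute to roots; other lines are dominated. Here the surviving (envelope) indices are i = 2, i = 1, i = 0.
Intersections between consecutive envelope lines give the roots: for adjacent envelope indices i < j the intersection is x = (a_i − a_j) / (j − i). Reading off the sorted break points: {-1, 8}.
Verification: at each break x_0, at least two indices attain the minimum of min_i(a_i + i · x_0).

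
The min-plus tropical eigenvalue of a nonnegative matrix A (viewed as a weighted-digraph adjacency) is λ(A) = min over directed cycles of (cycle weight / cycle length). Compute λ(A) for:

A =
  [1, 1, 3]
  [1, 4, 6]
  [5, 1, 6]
λ(A) = 1

Enumerate directed cycles and compute their means (weight / length). Sample:
  cycle 0 → 0: weight = 1, length = 1, mean = 1/1 ≈ 1.000
  cycle 1 → 1: weight = 4, length = 1, mean = 4/1 ≈ 4.000
  cycle 2 → 2: weight = 6, length = 1, mean = 6/1 ≈ 6.000
  cycle 0 → 1 → 0: weight = 2, length = 2, mean = 2/2 ≈ 1.000
  cycle 0 → 2 → 0: weight = 8, length = 2, mean = 8/2 ≈ 4.000
  cycle 1 → 0 → 1: weight = 2, length = 2, mean = 2/2 ≈ 1.000
Minimum mean = 1.000, attained e.g. along the cycle 0 → 0 with weight 1 and length 1. So λ(A) = 1/1 = 1.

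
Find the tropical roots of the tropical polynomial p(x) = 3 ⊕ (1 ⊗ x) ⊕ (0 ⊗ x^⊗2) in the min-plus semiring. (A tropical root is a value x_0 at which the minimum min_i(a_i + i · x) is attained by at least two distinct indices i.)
Roots: {1, 2}

Each tropical root is a break point of the lower envelope of the lines y = a_i + i · x (there are 3 lines, with slopes 0, 1, ..., 2). Only the lines that attain the minimum somewhere contribute to roots; other lines are dominated. Here the surviving (envelope) indices are i = 2, i = 1, i = 0.
Intersections between consecutive envelope lines give the roots: for adjacent envelope indices i < j the intersection is x = (a_i − a_j) / (j − i). Reading off the sorted break points: {1, 2}.
Verification: at each break x_0, at least two indices attain the minimum of min_i(a_i + i · x_0).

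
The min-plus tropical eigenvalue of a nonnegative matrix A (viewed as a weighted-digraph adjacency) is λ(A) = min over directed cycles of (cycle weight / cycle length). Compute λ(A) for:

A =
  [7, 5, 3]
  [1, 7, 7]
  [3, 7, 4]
λ(A) = 3

Enumerate directed cycles and compute their means (weight / length). Sample:
  cycle 0 → 0: weight = 7, length = 1, mean = 7/1 ≈ 7.000
  cycle 1 → 1: weight = 7, length = 1, mean = 7/1 ≈ 7.000
  cycle 2 → 2: weight = 4, length = 1, mean = 4/1 ≈ 4.000
  cycle 0 → 1 → 0: weight = 6, length = 2, mean = 6/2 ≈ 3.000
  cycle 0 → 2 → 0: weight = 6, length = 2, mean = 6/2 ≈ 3.000
  cycle 1 → 0 → 1: weight = 6, length = 2, mean = 6/2 ≈ 3.000
Minimum mean = 3.000, attained e.g. along the cycle 0 → 1 → 0 with weight 6 and length 2. So λ(A) = 6/2 = 3.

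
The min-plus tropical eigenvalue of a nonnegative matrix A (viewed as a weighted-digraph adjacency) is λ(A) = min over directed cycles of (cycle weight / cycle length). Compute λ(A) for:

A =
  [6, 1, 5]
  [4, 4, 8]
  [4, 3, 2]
λ(A) = 2

Enumerate directed cycles and compute their means (weight / length). Sample:
  cycle 0 → 0: weight = 6, length = 1, mean = 6/1 ≈ 6.000
  cycle 1 → 1: weight = 4, length = 1, mean = 4/1 ≈ 4.000
  cycle 2 → 2: weight = 2, length = 1, mean = 2/1 ≈ 2.000
  cycle 0 → 1 → 0: weight = 5, length = 2, mean = 5/2 ≈ 2.500
  cycle 0 → 2 → 0: weight = 9, length = 2, mean = 9/2 ≈ 4.500
  cycle 1 → 0 → 1: weight = 5, length = 2, mean = 5/2 ≈ 2.500
Minimum mean = 2.000, attained e.g. along the cycle 2 → 2 with weight 2 and length 1. So λ(A) = 2/1 = 2.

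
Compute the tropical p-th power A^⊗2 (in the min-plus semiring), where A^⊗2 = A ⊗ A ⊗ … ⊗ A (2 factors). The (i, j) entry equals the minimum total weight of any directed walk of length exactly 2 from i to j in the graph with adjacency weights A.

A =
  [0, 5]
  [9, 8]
A^⊗2 =
  [0, 5]
  [9, 14]

Each entry (A^⊗2)_ij equals the minimum over all length-2 walks i = v_0 → v_1 → … → v_2 = j of Σ_t A[v_t][v_{t+1}]. For example, for (i, j) = (0, 1) we minimise over 2 possible intermediate vertex sequences; the minimum is 5, attained along the walk 0 → 0 → 1.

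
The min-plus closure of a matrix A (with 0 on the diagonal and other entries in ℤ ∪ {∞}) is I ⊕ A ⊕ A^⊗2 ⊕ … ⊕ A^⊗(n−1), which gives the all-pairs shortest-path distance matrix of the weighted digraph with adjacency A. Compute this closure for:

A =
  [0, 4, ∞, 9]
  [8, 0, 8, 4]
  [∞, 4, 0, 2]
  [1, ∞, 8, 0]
Closure =
  [0, 4, 12, 8]
  [5, 0, 8, 4]
  [3, 4, 0, 2]
  [1, 5, 8, 0]

This is the Floyd-Warshall all-pairs shortest-path computation. For each intermediate vertex k = 0, 1, …, 3, update dist[i][j] ← min(dist[i][j], dist[i][k] + dist[k][j]). The final matrix gives, for each (i, j), the minimum total weight of any directed path from i to j (possibly empty when i = j).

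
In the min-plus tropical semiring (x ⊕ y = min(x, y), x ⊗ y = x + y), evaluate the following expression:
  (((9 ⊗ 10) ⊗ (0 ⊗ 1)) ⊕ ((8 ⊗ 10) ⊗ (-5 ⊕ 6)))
(((9 ⊗ 10) ⊗ (0 ⊗ 1)) ⊕ ((8 ⊗ 10) ⊗ (-5 ⊕ 6))) = 13

Expand innermost to outermost. Recall ⊕ takes the minimum of its arguments and ⊗ takes their sum. Working out the expression (((9 ⊗ 10) ⊗ (0 ⊗ 1)) ⊕ ((8 ⊗ 10) ⊗ (-5 ⊕ 6))) gives 13.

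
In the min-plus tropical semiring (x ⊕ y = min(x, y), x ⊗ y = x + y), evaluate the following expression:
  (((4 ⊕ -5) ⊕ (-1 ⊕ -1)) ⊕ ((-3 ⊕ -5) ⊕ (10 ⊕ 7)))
(((4 ⊕ -5) ⊕ (-1 ⊕ -1)) ⊕ ((-3 ⊕ -5) ⊕ (10 ⊕ 7))) = -5

Expand innermost to outermost. Recall ⊕ takes the minimum of its arguments and ⊗ takes their sum. Working out the expression (((4 ⊕ -5) ⊕ (-1 ⊕ -1)) ⊕ ((-3 ⊕ -5) ⊕ (10 ⊕ 7))) gives -5.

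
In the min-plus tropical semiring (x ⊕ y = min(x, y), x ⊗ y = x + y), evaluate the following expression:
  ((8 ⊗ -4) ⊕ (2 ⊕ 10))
((8 ⊗ -4) ⊕ (2 ⊕ 10)) = 2

Expand innermost to outermost. Recall ⊕ takes the minimum of its arguments and ⊗ takes their sum. Working out the expression ((8 ⊗ -4) ⊕ (2 ⊕ 10)) gives 2.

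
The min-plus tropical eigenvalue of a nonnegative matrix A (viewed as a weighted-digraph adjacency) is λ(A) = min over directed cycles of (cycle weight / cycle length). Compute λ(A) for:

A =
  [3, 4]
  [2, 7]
λ(A) = 3

Enumerate directed cycles and compute their means (weight / length). Sample:
  cycle 0 → 0: weight = 3, length = 1, mean = 3/1 ≈ 3.000
  cycle 1 → 1: weight = 7, length = 1, mean = 7/1 ≈ 7.000
  cycle 0 → 1 → 0: weight = 6, length = 2, mean = 6/2 ≈ 3.000
  cycle 1 → 0 → 1: weight = 6, length = 2, mean = 6/2 ≈ 3.000
Minimum mean = 3.000, attained e.g. along the cycle 0 → 0 with weight 3 and length 1. So λ(A) = 3/1 = 3.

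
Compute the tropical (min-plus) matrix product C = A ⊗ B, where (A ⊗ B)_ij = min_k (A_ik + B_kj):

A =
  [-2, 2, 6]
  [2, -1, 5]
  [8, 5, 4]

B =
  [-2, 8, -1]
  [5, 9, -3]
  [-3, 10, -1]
A ⊗ B =
  [-4, 6, -3]
  [0, 8, -4]
  [1, 14, 2]

Apply the min-plus product entry-by-entry:
  C[0][0] = min over k of (A[0][0] + B[0][0] = -2 + -2 = -4, A[0][1] + B[1][0] = 2 + 5 = 7, A[0][2] + B[2][0] = 6 + -3 = 3) = -4 (attained at k = 0)
  C[0][1] = min over k of (A[0][0] + B[0][1] = -2 + 8 = 6, A[0][1] + B[1][1] = 2 + 9 = 11, A[0][2] + B[2][1] = 6 + 10 = 16) = 6 (attained at k = 0)
  C[0][2] = min over k of (A[0][0] + B[0][2] = -2 + -1 = -3, A[0][1] + B[1][2] = 2 + -3 = -1, A[0][2] + B[2][2] = 6 + -1 = 5) = -3 (attained at k = 0)
  C[1][0] = min over k of (A[1][0] + B[0][0] = 2 + -2 = 0, A[1][1] + B[1][0] = -1 + 5 = 4, A[1][2] + B[2][0] = 5 + -3 = 2) = 0 (attained at k = 0)
  C[1][1] = min over k of (A[1][0] + B[0][1] = 2 + 8 = 10, A[1][1] + B[1][1] = -1 + 9 = 8, A[1][2] + B[2][1] = 5 + 10 = 15) = 8 (attained at k = 1)
  C[1][2] = min over k of (A[1][0] + B[0][2] = 2 + -1 = 1, A[1][1] + B[1][2] = -1 + -3 = -4, A[1][2] + B[2][2] = 5 + -1 = 4) = -4 (attained at k = 1)
  C[2][0] = min over k of (A[2][0] + B[0][0] = 8 + -2 = 6, A[2][1] + B[1][0] = 5 + 5 = 10, A[2][2] + B[2][0] = 4 + -3 = 1) = 1 (attained at k = 2)
  C[2][1] = min over k of (A[2][0] + B[0][1] = 8 + 8 = 16, A[2][1] + B[1][1] = 5 + 9 = 14, A[2][2] + B[2][1] = 4 + 10 = 14) = 14 (attained at k = 1)
  C[2][2] = min over k of (A[2][0] + B[0][2] = 8 + -1 = 7, A[2][1] + B[1][2] = 5 + -3 = 2, A[2][2] + B[2][2] = 4 + -1 = 3) = 2 (attained at k = 1)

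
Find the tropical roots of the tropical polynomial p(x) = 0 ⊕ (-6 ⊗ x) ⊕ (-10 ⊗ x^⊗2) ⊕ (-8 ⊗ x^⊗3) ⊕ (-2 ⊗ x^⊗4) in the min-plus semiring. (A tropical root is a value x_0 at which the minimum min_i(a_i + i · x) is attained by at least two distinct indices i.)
Roots: {-6, -2, 4, 6}

Each tropical root is a break point of the lower envelope of the lines y = a_i + i · x (there are 5 lines, with slopes 0, 1, ..., 4). Only the lines that attain the minimum somewhere contribute to roots; other lines are dominated. Here the surviving (envelope) indices are i = 4, i = 3, i = 2, i = 1, i = 0.
Intersections between consecutive envelope lines give the roots: for adjacent envelope indices i < j the intersection is x = (a_i − a_j) / (j − i). Reading off the sorted break points: {-6, -2, 4, 6}.
Verification: at each break x_0, at least two indices attain the minimum of min_i(a_i + i · x_0).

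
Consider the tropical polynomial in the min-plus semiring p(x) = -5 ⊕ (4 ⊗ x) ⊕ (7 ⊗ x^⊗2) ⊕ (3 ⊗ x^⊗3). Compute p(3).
p(3) = -5

A tropical monomial a ⊗ x^⊗i evaluates to a + i · x. Evaluating each term at x = 3:
  Term 0 contributes -5 + 0 · 3 = -5
  Term 1 contributes 4 + 1 · 3 = 7
  Term 2 contributes 7 + 2 · 3 = 13
  Term 3 contributes 3 + 3 · 3 = 12
p(3) = ⊕ of these = min[-5, 7, 13, 12] = -5.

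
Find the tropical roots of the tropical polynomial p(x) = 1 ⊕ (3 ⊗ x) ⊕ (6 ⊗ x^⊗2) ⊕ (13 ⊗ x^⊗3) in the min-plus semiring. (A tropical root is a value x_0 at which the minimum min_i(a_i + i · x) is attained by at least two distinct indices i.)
Roots: {-7, -3, -2}

Each tropical root is a break point of the lower envelope of the lines y = a_i + i · x (there are 4 lines, with slopes 0, 1, ..., 3). Only the lines that attain the minimum somewhere contribute to roots; other lines are dominated. Here the surviving (envelope) indices are i = 3, i = 2, i = 1, i = 0.
Intersections between consecutive envelope lines give the roots: for adjacent envelope indices i < j the intersection is x = (a_i − a_j) / (j − i). Reading off the sorted break points: {-7, -3, -2}.
Verification: at each break x_0, at least two indices attain the minimum of min_i(a_i + i · x_0).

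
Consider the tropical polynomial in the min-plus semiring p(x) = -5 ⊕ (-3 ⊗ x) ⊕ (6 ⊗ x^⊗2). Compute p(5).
p(5) = -5

A tropical monomial a ⊗ x^⊗i evaluates to a + i · x. Evaluating each term at x = 5:
  Term 0 contributes -5 + 0 · 5 = -5
  Term 1 contributes -3 + 1 · 5 = 2
  Term 2 contributes 6 + 2 · 5 = 16
p(5) = ⊕ of these = min[-5, 2, 16] = -5.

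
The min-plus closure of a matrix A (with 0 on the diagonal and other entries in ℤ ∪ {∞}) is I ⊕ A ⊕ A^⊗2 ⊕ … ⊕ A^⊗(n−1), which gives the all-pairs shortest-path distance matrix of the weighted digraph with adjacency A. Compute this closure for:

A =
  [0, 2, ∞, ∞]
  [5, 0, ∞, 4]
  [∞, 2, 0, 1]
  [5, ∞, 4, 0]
Closure =
  [0, 2, 10, 6]
  [5, 0, 8, 4]
  [6, 2, 0, 1]
  [5, 6, 4, 0]

This is the Floyd-Warshall all-pairs shortest-path computation. For each intermediate vertex k = 0, 1, …, 3, update dist[i][j] ← min(dist[i][j], dist[i][k] + dist[k][j]). The final matrix gives, for each (i, j), the minimum total weight of any directed path from i to j (possibly empty when i = j).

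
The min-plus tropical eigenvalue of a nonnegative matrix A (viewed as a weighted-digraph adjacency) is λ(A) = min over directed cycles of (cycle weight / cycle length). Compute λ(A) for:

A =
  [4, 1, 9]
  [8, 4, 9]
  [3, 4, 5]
λ(A) = 4

Enumerate directed cycles and compute their means (weight / length). Sample:
  cycle 0 → 0: weight = 4, length = 1, mean = 4/1 ≈ 4.000
  cycle 1 → 1: weight = 4, length = 1, mean = 4/1 ≈ 4.000
  cycle 2 → 2: weight = 5, length = 1, mean = 5/1 ≈ 5.000
  cycle 0 → 1 → 0: weight = 9, length = 2, mean = 9/2 ≈ 4.500
  cycle 0 → 2 → 0: weight = 12, length = 2, mean = 12/2 ≈ 6.000
  cycle 1 → 0 → 1: weight = 9, length = 2, mean = 9/2 ≈ 4.500
Minimum mean = 4.000, attained e.g. along the cycle 0 → 0 with weight 4 and length 1. So λ(A) = 4/1 = 4.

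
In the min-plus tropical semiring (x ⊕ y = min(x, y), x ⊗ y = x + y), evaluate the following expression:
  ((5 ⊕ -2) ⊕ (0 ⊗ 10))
((5 ⊕ -2) ⊕ (0 ⊗ 10)) = -2

Expand innermost to outermost. Recall ⊕ takes the minimum of its arguments and ⊗ takes their sum. Working out the expression ((5 ⊕ -2) ⊕ (0 ⊗ 10)) gives -2.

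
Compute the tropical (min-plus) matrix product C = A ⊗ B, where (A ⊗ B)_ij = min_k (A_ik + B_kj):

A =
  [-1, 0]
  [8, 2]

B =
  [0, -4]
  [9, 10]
A ⊗ B =
  [-1, -5]
  [8, 4]

Apply the min-plus product entry-by-entry:
  C[0][0] = min over k of (A[0][0] + B[0][0] = -1 + 0 = -1, A[0][1] + B[1][0] = 0 + 9 = 9) = -1 (attained at k = 0)
  C[0][1] = min over k of (A[0][0] + B[0][1] = -1 + -4 = -5, A[0][1] + B[1][1] = 0 + 10 = 10) = -5 (attained at k = 0)
  C[1][0] = min over k of (A[1][0] + B[0][0] = 8 + 0 = 8, A[1][1] + B[1][0] = 2 + 9 = 11) = 8 (attained at k = 0)
  C[1][1] = min over k of (A[1][0] + B[0][1] = 8 + -4 = 4, A[1][1] + B[1][1] = 2 + 10 = 12) = 4 (attained at k = 0)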